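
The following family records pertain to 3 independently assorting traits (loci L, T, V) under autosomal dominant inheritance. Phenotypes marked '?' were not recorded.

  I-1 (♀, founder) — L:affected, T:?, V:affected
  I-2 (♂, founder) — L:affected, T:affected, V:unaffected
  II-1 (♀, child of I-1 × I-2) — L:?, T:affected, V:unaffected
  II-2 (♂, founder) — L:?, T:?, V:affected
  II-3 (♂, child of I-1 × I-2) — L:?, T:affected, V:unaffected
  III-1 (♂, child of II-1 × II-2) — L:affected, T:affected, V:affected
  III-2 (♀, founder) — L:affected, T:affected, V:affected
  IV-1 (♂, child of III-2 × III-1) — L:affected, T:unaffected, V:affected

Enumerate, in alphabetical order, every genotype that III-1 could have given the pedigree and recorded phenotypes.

III-1 ∈ {LL Tt Vv, Ll Tt Vv}

L/I-1 aff ·: Ll|LL
L/I-2 aff ·: Ll|LL
L/II-1 ? I-1×I-2: ll|Ll|LL
L/II-2 ? ·: ll|Ll|LL
L/II-3 ? I-1×I-2: ll|Ll|LL
L/III-1 aff II-1×II-2: Ll|LL
L/III-2 aff ·: Ll|LL
L/IV-1 aff III-2×III-1: Ll|LL
⇒ L over [I-1,I-2,II-1,II-2,II-3,III-1,III-2,IV-1]: 262 consistent
T/I-1 ? ·: tt|Tt|TT
T/I-2 aff ·: Tt|TT
T/II-1 aff I-1×I-2: Tt|TT
T/II-2 ? ·: tt|Tt|TT
T/II-3 aff I-1×I-2: Tt|TT
T/III-1 aff II-1×II-2: Tt
T/III-2 aff ·: Tt
T/IV-1 un III-2×III-1: tt
⇒ T over [I-1,I-2,II-1,II-2,II-3,III-1,III-2,IV-1]: 38 consistent
V/I-1 aff ·: Vv
V/I-2 un ·: vv
V/II-1 un I-1×I-2: vv
V/II-2 aff ·: Vv|VV
V/II-3 un I-1×I-2: vv
V/III-1 aff II-1×II-2: Vv
V/III-2 aff ·: Vv|VV
V/IV-1 aff III-2×III-1: Vv|VV
⇒ V over [I-1,I-2,II-1,II-2,II-3,III-1,III-2,IV-1]: 8 consistent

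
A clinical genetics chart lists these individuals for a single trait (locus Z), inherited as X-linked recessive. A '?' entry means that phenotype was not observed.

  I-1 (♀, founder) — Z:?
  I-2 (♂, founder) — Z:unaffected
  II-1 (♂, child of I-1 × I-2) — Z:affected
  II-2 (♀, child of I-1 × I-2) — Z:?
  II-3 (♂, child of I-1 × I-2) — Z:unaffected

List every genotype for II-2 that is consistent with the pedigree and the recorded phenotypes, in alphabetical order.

Z/I-1 ? ·: X^ZX^z
Z/I-2 un ·: X^ZY
Z/II-1 aff I-1×I-2: X^zY
Z/II-2 ? I-1×I-2: X^ZX^Z|X^ZX^z
Z/II-3 un I-1×I-2: X^ZY
⇒ Z over [I-1,I-2,II-1,II-2,II-3]: 2 consistent

II-2 ∈ {X^ZX^Z, X^ZX^z}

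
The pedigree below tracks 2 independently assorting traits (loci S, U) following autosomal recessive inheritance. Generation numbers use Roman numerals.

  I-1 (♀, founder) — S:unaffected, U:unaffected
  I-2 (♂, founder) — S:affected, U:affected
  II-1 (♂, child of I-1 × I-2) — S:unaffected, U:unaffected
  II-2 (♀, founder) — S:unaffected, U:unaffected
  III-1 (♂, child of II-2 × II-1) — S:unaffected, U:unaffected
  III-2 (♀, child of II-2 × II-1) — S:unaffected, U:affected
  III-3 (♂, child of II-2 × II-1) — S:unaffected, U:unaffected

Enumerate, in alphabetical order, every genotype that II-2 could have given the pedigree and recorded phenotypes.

S/I-1 un ·: SS|Ss
S/I-2 aff ·: ss
S/II-1 un I-1×I-2: Ss
S/II-2 un ·: SS|Ss
S/III-1 un II-2×II-1: SS|Ss
S/III-2 un II-2×II-1: SS|Ss
S/III-3 un II-2×II-1: SS|Ss
⇒ S over [I-1,I-2,II-1,II-2,III-1,III-2,III-3]: 32 consistent
U/I-1 un ·: UU|Uu
U/I-2 aff ·: uu
U/II-1 un I-1×I-2: Uu
U/II-2 un ·: Uu
U/III-1 un II-2×II-1: UU|Uu
U/III-2 aff II-2×II-1: uu
U/III-3 un II-2×II-1: UU|Uu
⇒ U over [I-1,I-2,II-1,II-2,III-1,III-2,III-3]: 8 consistent

II-2 ∈ {SS Uu, Ss Uu}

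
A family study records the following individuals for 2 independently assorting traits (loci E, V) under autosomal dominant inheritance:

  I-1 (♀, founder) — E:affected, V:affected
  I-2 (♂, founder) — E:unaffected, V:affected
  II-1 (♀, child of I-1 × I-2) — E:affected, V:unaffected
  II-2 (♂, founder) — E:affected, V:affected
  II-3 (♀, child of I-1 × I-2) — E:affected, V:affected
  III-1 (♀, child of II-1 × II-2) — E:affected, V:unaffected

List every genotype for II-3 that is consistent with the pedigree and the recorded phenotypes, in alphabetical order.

II-3 ∈ {Ee VV, Ee Vv}

E/I-1 aff ·: Ee|EE
E/I-2 un ·: ee
E/II-1 aff I-1×I-2: Ee
E/II-2 aff ·: Ee|EE
E/II-3 aff I-1×I-2: Ee
E/III-1 aff II-1×II-2: Ee|EE
⇒ E over [I-1,I-2,II-1,II-2,II-3,III-1]: 8 consistent
V/I-1 aff ·: Vv
V/I-2 aff ·: Vv
V/II-1 un I-1×I-2: vv
V/II-2 aff ·: Vv
V/II-3 aff I-1×I-2: Vv|VV
V/III-1 un II-1×II-2: vv
⇒ V over [I-1,I-2,II-1,II-2,II-3,III-1]: 2 consistent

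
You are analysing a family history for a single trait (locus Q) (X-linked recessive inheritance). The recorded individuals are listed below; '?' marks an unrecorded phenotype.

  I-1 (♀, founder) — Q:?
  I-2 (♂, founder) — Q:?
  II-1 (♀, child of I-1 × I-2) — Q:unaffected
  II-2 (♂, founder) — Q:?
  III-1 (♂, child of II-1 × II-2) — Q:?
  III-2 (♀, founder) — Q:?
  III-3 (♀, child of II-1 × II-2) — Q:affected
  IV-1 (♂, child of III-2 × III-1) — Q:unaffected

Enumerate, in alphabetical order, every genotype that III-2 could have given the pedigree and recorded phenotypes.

Q/I-1 ? ·: X^QX^Q|X^QX^q|X^qX^q
Q/I-2 ? ·: X^QY|X^qY
Q/II-1 un I-1×I-2: X^QX^q
Q/II-2 ? ·: X^qY
Q/III-1 ? II-1×II-2: X^QY|X^qY
Q/III-2 ? ·: X^QX^Q|X^QX^q
Q/III-3 aff II-1×II-2: X^qX^q
Q/IV-1 un III-2×III-1: X^QY
⇒ Q over [I-1,I-2,II-1,II-2,III-1,III-2,III-3,IV-1]: 16 consistent

III-2 ∈ {X^QX^Q, X^QX^q}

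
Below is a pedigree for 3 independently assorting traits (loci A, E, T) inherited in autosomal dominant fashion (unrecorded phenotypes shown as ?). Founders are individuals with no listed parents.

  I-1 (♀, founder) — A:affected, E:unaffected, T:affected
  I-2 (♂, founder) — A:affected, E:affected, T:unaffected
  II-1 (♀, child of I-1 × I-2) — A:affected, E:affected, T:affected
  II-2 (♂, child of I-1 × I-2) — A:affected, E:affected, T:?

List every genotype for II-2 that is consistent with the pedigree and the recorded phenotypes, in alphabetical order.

A/I-1 aff ·: Aa|AA
A/I-2 aff ·: Aa|AA
A/II-1 aff I-1×I-2: Aa|AA
A/II-2 aff I-1×I-2: Aa|AA
⇒ A over [I-1,I-2,II-1,II-2]: 13 consistent
E/I-1 un ·: ee
E/I-2 aff ·: Ee|EE
E/II-1 aff I-1×I-2: Ee
E/II-2 aff I-1×I-2: Ee
⇒ E over [I-1,I-2,II-1,II-2]: 2 consistent
T/I-1 aff ·: Tt|TT
T/I-2 un ·: tt
T/II-1 aff I-1×I-2: Tt
T/II-2 ? I-1×I-2: tt|Tt
⇒ T over [I-1,I-2,II-1,II-2]: 3 consistent

II-2 ∈ {AA Ee Tt, AA Ee tt, Aa Ee Tt, Aa Ee tt}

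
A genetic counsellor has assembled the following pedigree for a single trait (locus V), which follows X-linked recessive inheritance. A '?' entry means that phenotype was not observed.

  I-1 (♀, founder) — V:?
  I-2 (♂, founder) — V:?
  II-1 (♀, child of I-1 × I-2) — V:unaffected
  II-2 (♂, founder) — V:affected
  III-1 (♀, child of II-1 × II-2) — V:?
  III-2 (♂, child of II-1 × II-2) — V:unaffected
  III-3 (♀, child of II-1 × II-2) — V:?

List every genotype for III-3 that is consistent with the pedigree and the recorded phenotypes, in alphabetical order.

V/I-1 ? ·: X^VX^V|X^VX^v|X^vX^v
V/I-2 ? ·: X^VY|X^vY
V/II-1 un I-1×I-2: X^VX^V|X^VX^v
V/II-2 aff ·: X^vY
V/III-1 ? II-1×II-2: X^VX^v|X^vX^v
V/III-2 un II-1×II-2: X^VY
V/III-3 ? II-1×II-2: X^VX^v|X^vX^v
⇒ V over [I-1,I-2,II-1,II-2,III-1,III-2,III-3]: 18 consistent

III-3 ∈ {X^VX^v, X^vX^v}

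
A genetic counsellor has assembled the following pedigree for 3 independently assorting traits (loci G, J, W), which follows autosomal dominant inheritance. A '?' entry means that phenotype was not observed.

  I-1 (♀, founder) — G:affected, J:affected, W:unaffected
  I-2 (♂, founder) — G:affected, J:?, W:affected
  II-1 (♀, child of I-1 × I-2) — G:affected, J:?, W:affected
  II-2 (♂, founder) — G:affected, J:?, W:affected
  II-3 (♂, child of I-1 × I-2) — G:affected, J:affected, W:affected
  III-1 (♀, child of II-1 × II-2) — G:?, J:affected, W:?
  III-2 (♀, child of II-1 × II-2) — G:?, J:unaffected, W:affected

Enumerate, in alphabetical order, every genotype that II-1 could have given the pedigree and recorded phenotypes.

II-1 ∈ {GG Jj Ww, GG jj Ww, Gg Jj Ww, Gg jj Ww}

G/I-1 aff ·: Gg|GG
G/I-2 aff ·: Gg|GG
G/II-1 aff I-1×I-2: Gg|GG
G/II-2 aff ·: Gg|GG
G/II-3 aff I-1×I-2: Gg|GG
G/III-1 ? II-1×II-2: gg|Gg|GG
G/III-2 ? II-1×II-2: gg|Gg|GG
⇒ G over [I-1,I-2,II-1,II-2,II-3,III-1,III-2]: 113 consistent
J/I-1 aff ·: Jj|JJ
J/I-2 ? ·: jj|Jj|JJ
J/II-1 ? I-1×I-2: jj|Jj
J/II-2 ? ·: jj|Jj
J/II-3 aff I-1×I-2: Jj|JJ
J/III-1 aff II-1×II-2: Jj|JJ
J/III-2 un II-1×II-2: jj
⇒ J over [I-1,I-2,II-1,II-2,II-3,III-1,III-2]: 27 consistent
W/I-1 un ·: ww
W/I-2 aff ·: Ww|WW
W/II-1 aff I-1×I-2: Ww
W/II-2 aff ·: Ww|WW
W/II-3 aff I-1×I-2: Ww
W/III-1 ? II-1×II-2: ww|Ww|WW
W/III-2 aff II-1×II-2: Ww|WW
⇒ W over [I-1,I-2,II-1,II-2,II-3,III-1,III-2]: 20 consistent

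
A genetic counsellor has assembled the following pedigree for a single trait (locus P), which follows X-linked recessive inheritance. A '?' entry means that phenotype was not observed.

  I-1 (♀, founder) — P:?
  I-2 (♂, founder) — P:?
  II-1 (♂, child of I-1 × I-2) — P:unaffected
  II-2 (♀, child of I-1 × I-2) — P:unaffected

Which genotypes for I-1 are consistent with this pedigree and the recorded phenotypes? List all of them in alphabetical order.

I-1 ∈ {X^PX^P, X^PX^p}

P/I-1 ? ·: X^PX^P|X^PX^p
P/I-2 ? ·: X^PY|X^pY
P/II-1 un I-1×I-2: X^PY
P/II-2 un I-1×I-2: X^PX^P|X^PX^p
⇒ P over [I-1,I-2,II-1,II-2]: 5 consistent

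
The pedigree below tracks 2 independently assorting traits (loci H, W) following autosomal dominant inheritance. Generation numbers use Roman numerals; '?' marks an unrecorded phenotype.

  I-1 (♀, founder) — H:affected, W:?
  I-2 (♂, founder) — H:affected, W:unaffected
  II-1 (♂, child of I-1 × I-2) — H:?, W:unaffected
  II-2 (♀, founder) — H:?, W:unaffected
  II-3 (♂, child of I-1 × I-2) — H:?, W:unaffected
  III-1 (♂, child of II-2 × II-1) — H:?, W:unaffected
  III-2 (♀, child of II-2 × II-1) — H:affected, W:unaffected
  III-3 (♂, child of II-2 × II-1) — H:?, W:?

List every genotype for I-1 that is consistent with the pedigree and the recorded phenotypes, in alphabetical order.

H/I-1 aff ·: Hh|HH
H/I-2 aff ·: Hh|HH
H/II-1 ? I-1×I-2: hh|Hh|HH
H/II-2 ? ·: hh|Hh|HH
H/II-3 ? I-1×I-2: hh|Hh|HH
H/III-1 ? II-2×II-1: hh|Hh|HH
H/III-2 aff II-2×II-1: Hh|HH
H/III-3 ? II-2×II-1: hh|Hh|HH
⇒ H over [I-1,I-2,II-1,II-2,II-3,III-1,III-2,III-3]: 305 consistent
W/I-1 ? ·: ww|Ww
W/I-2 un ·: ww
W/II-1 un I-1×I-2: ww
W/II-2 un ·: ww
W/II-3 un I-1×I-2: ww
W/III-1 un II-2×II-1: ww
W/III-2 un II-2×II-1: ww
W/III-3 ? II-2×II-1: ww
⇒ W over [I-1,I-2,II-1,II-2,II-3,III-1,III-2,III-3]: 2 consistent

I-1 ∈ {HH Ww, HH ww, Hh Ww, Hh ww}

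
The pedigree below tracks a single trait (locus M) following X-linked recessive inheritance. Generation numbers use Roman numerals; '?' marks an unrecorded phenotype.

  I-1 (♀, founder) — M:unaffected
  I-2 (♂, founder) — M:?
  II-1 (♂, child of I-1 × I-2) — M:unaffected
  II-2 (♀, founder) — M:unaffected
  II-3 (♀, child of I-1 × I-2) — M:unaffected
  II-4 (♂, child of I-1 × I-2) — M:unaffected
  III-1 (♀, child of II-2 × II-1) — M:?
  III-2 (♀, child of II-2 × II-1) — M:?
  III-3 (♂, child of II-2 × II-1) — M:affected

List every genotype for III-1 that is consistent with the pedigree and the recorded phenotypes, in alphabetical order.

III-1 ∈ {X^MX^M, X^MX^m}

M/I-1 un ·: X^MX^M|X^MX^m
M/I-2 ? ·: X^MY|X^mY
M/II-1 un I-1×I-2: X^MY
M/II-2 un ·: X^MX^m
M/II-3 un I-1×I-2: X^MX^M|X^MX^m
M/II-4 un I-1×I-2: X^MY
M/III-1 ? II-2×II-1: X^MX^M|X^MX^m
M/III-2 ? II-2×II-1: X^MX^M|X^MX^m
M/III-3 aff II-2×II-1: X^mY
⇒ M over [I-1,I-2,II-1,II-2,II-3,II-4,III-1,III-2,III-3]: 20 consistent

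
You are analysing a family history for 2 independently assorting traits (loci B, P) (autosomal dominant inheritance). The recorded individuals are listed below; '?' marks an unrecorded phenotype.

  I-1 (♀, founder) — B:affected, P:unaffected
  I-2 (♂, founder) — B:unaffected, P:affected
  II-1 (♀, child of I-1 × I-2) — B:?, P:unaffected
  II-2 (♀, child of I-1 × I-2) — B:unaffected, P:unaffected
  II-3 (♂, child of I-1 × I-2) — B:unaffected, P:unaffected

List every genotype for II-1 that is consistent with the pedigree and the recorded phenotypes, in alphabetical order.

II-1 ∈ {Bb pp, bb pp}

B/I-1 aff ·: Bb
B/I-2 un ·: bb
B/II-1 ? I-1×I-2: bb|Bb
B/II-2 un I-1×I-2: bb
B/II-3 un I-1×I-2: bb
⇒ B over [I-1,I-2,II-1,II-2,II-3]: 2 consistent
P/I-1 un ·: pp
P/I-2 aff ·: Pp
P/II-1 un I-1×I-2: pp
P/II-2 un I-1×I-2: pp
P/II-3 un I-1×I-2: pp
⇒ P over [I-1,I-2,II-1,II-2,II-3]: 1 consistent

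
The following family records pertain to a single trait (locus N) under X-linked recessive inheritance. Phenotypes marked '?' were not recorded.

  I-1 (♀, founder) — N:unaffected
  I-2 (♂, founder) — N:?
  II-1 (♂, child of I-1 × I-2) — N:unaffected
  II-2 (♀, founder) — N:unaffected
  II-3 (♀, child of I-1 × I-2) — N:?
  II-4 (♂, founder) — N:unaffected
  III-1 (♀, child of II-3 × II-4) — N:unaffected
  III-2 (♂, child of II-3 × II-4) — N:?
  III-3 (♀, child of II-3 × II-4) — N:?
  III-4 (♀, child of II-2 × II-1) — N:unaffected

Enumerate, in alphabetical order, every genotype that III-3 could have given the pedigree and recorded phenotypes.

N/I-1 un ·: X^NX^N|X^NX^n
N/I-2 ? ·: X^NY|X^nY
N/II-1 un I-1×I-2: X^NY
N/II-2 un ·: X^NX^N|X^NX^n
N/II-3 ? I-1×I-2: X^NX^N|X^NX^n|X^nX^n
N/II-4 un ·: X^NY
N/III-1 un II-3×II-4: X^NX^N|X^NX^n
N/III-2 ? II-3×II-4: X^NY|X^nY
N/III-3 ? II-3×II-4: X^NX^N|X^NX^n
N/III-4 un II-2×II-1: X^NX^N|X^NX^n
⇒ N over [I-1,I-2,II-1,II-2,II-3,II-4,III-1,III-2,III-3,III-4]: 81 consistent

III-3 ∈ {X^NX^N, X^NX^n}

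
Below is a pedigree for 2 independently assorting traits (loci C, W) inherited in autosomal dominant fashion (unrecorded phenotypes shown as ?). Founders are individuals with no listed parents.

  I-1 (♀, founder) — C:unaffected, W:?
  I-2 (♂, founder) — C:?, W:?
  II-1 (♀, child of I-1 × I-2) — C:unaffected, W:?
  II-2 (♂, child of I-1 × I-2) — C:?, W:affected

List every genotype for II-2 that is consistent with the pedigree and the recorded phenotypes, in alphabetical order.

C/I-1 un ·: cc
C/I-2 ? ·: cc|Cc
C/II-1 un I-1×I-2: cc
C/II-2 ? I-1×I-2: cc|Cc
⇒ C over [I-1,I-2,II-1,II-2]: 3 consistent
W/I-1 ? ·: ww|Ww|WW
W/I-2 ? ·: ww|Ww|WW
W/II-1 ? I-1×I-2: ww|Ww|WW
W/II-2 aff I-1×I-2: Ww|WW
⇒ W over [I-1,I-2,II-1,II-2]: 21 consistent

II-2 ∈ {Cc WW, Cc Ww, cc WW, cc Ww}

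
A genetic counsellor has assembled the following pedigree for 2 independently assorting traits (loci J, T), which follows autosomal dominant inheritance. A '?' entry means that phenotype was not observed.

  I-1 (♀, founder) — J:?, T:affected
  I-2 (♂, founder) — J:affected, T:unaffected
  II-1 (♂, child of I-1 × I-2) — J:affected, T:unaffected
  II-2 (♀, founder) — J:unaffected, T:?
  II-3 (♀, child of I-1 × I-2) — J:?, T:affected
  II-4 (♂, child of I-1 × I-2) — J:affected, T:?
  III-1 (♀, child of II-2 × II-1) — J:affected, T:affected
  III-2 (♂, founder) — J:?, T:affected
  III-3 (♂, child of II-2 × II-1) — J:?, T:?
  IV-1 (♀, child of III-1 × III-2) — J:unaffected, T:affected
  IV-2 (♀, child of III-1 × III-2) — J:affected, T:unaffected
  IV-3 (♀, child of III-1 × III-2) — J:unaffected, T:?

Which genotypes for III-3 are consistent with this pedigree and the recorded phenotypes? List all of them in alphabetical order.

J/I-1 ? ·: jj|Jj|JJ
J/I-2 aff ·: Jj|JJ
J/II-1 aff I-1×I-2: Jj|JJ
J/II-2 un ·: jj
J/II-3 ? I-1×I-2: jj|Jj|JJ
J/II-4 aff I-1×I-2: Jj|JJ
J/III-1 aff II-2×II-1: Jj
J/III-2 ? ·: jj|Jj
J/III-3 ? II-2×II-1: jj|Jj
J/IV-1 un III-1×III-2: jj
J/IV-2 aff III-1×III-2: Jj|JJ
J/IV-3 un III-1×III-2: jj
⇒ J over [I-1,I-2,II-1,II-2,II-3,II-4,III-1,III-2,III-3,IV-1,IV-2,IV-3]: 147 consistent
T/I-1 aff ·: Tt
T/I-2 un ·: tt
T/II-1 un I-1×I-2: tt
T/II-2 ? ·: Tt|TT
T/II-3 aff I-1×I-2: Tt
T/II-4 ? I-1×I-2: tt|Tt
T/III-1 aff II-2×II-1: Tt
T/III-2 aff ·: Tt
T/III-3 ? II-2×II-1: tt|Tt
T/IV-1 aff III-1×III-2: Tt|TT
T/IV-2 un III-1×III-2: tt
T/IV-3 ? III-1×III-2: tt|Tt|TT
⇒ T over [I-1,I-2,II-1,II-2,II-3,II-4,III-1,III-2,III-3,IV-1,IV-2,IV-3]: 36 consistent

III-3 ∈ {Jj Tt, Jj tt, jj Tt, jj tt}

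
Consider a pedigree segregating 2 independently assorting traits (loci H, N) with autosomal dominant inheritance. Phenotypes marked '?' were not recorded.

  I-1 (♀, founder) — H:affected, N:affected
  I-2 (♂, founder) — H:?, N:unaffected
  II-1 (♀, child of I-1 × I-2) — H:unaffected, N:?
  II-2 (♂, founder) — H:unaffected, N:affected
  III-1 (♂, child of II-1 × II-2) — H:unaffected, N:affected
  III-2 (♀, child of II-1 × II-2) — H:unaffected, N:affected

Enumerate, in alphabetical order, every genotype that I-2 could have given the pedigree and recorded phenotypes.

I-2 ∈ {Hh nn, hh nn}

H/I-1 aff ·: Hh
H/I-2 ? ·: hh|Hh
H/II-1 un I-1×I-2: hh
H/II-2 un ·: hh
H/III-1 un II-1×II-2: hh
H/III-2 un II-1×II-2: hh
⇒ H over [I-1,I-2,II-1,II-2,III-1,III-2]: 2 consistent
N/I-1 aff ·: Nn|NN
N/I-2 un ·: nn
N/II-1 ? I-1×I-2: nn|Nn
N/II-2 aff ·: Nn|NN
N/III-1 aff II-1×II-2: Nn|NN
N/III-2 aff II-1×II-2: Nn|NN
⇒ N over [I-1,I-2,II-1,II-2,III-1,III-2]: 18 consistent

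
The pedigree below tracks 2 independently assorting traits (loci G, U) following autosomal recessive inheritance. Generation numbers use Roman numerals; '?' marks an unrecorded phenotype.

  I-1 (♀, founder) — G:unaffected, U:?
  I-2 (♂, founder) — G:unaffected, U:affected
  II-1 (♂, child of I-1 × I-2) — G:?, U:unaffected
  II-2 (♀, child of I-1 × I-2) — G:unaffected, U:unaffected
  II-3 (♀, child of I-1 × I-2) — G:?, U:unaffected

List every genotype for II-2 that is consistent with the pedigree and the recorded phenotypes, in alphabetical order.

G/I-1 un ·: GG|Gg
G/I-2 un ·: GG|Gg
G/II-1 ? I-1×I-2: GG|Gg|gg
G/II-2 un I-1×I-2: GG|Gg
G/II-3 ? I-1×I-2: GG|Gg|gg
⇒ G over [I-1,I-2,II-1,II-2,II-3]: 35 consistent
U/I-1 ? ·: UU|Uu
U/I-2 aff ·: uu
U/II-1 un I-1×I-2: Uu
U/II-2 un I-1×I-2: Uu
U/II-3 un I-1×I-2: Uu
⇒ U over [I-1,I-2,II-1,II-2,II-3]: 2 consistent

II-2 ∈ {GG Uu, Gg Uu}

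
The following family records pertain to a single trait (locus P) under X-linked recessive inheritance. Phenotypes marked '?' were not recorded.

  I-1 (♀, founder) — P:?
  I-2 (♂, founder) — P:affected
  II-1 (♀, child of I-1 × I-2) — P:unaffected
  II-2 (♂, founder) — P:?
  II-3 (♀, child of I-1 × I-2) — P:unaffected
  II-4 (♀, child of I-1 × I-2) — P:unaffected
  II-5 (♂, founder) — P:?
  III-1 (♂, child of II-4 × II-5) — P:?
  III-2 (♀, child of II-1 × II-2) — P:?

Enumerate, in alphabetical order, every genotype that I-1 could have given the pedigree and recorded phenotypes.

I-1 ∈ {X^PX^P, X^PX^p}

P/I-1 ? ·: X^PX^P|X^PX^p
P/I-2 aff ·: X^pY
P/II-1 un I-1×I-2: X^PX^p
P/II-2 ? ·: X^PY|X^pY
P/II-3 un I-1×I-2: X^PX^p
P/II-4 un I-1×I-2: X^PX^p
P/II-5 ? ·: X^PY|X^pY
P/III-1 ? II-4×II-5: X^PY|X^pY
P/III-2 ? II-1×II-2: X^PX^P|X^PX^p|X^pX^p
⇒ P over [I-1,I-2,II-1,II-2,II-3,II-4,II-5,III-1,III-2]: 32 consistent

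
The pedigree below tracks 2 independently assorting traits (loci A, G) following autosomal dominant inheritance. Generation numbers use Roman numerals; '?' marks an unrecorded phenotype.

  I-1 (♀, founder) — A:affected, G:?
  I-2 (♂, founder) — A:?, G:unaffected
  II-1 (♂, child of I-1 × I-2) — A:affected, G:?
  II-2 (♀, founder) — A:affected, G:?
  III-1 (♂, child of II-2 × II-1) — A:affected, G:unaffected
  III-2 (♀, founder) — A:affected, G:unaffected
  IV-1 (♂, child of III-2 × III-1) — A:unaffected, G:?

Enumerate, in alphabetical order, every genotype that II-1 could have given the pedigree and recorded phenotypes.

A/I-1 aff ·: Aa|AA
A/I-2 ? ·: aa|Aa|AA
A/II-1 aff I-1×I-2: Aa|AA
A/II-2 aff ·: Aa|AA
A/III-1 aff II-2×II-1: Aa
A/III-2 aff ·: Aa
A/IV-1 un III-2×III-1: aa
⇒ A over [I-1,I-2,II-1,II-2,III-1,III-2,IV-1]: 14 consistent
G/I-1 ? ·: gg|Gg|GG
G/I-2 un ·: gg
G/II-1 ? I-1×I-2: gg|Gg
G/II-2 ? ·: gg|Gg
G/III-1 un II-2×II-1: gg
G/III-2 un ·: gg
G/IV-1 ? III-2×III-1: gg
⇒ G over [I-1,I-2,II-1,II-2,III-1,III-2,IV-1]: 8 consistent

II-1 ∈ {AA Gg, AA gg, Aa Gg, Aa gg}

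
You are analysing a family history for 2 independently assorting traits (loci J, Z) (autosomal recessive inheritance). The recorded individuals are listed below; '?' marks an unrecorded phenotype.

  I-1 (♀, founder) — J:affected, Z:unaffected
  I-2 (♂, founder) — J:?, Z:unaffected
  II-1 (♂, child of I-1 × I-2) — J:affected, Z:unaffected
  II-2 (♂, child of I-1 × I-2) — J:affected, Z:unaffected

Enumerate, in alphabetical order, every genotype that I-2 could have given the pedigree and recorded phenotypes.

I-2 ∈ {Jj ZZ, Jj Zz, jj ZZ, jj Zz}

J/I-1 aff ·: jj
J/I-2 ? ·: Jj|jj
J/II-1 aff I-1×I-2: jj
J/II-2 aff I-1×I-2: jj
⇒ J over [I-1,I-2,II-1,II-2]: 2 consistent
Z/I-1 un ·: ZZ|Zz
Z/I-2 un ·: ZZ|Zz
Z/II-1 un I-1×I-2: ZZ|Zz
Z/II-2 un I-1×I-2: ZZ|Zz
⇒ Z over [I-1,I-2,II-1,II-2]: 13 consistent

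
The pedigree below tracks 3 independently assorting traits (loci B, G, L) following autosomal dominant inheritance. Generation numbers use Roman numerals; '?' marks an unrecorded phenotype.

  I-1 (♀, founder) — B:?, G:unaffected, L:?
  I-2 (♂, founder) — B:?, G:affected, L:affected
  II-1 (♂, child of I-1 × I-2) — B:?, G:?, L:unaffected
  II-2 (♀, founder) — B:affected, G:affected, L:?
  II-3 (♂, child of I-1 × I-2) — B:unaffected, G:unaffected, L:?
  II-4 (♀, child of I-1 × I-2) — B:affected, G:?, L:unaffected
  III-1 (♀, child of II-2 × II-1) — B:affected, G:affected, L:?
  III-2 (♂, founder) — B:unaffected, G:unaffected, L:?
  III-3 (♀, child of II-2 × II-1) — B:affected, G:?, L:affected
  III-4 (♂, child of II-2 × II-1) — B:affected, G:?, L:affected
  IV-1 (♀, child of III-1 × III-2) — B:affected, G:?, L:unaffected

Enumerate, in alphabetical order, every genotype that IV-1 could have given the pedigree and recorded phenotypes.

IV-1 ∈ {Bb Gg ll, Bb gg ll}

B/I-1 ? ·: bb|Bb
B/I-2 ? ·: bb|Bb
B/II-1 ? I-1×I-2: bb|Bb|BB
B/II-2 aff ·: Bb|BB
B/II-3 un I-1×I-2: bb
B/II-4 aff I-1×I-2: Bb|BB
B/III-1 aff II-2×II-1: Bb|BB
B/III-2 un ·: bb
B/III-3 aff II-2×II-1: Bb|BB
B/III-4 aff II-2×II-1: Bb|BB
B/IV-1 aff III-1×III-2: Bb
⇒ B over [I-1,I-2,II-1,II-2,II-3,II-4,III-1,III-2,III-3,III-4,IV-1]: 90 consistent
G/I-1 un ·: gg
G/I-2 aff ·: Gg
G/II-1 ? I-1×I-2: gg|Gg
G/II-2 aff ·: Gg|GG
G/II-3 un I-1×I-2: gg
G/II-4 ? I-1×I-2: gg|Gg
G/III-1 aff II-2×II-1: Gg|GG
G/III-2 un ·: gg
G/III-3 ? II-2×II-1: gg|Gg|GG
G/III-4 ? II-2×II-1: gg|Gg|GG
G/IV-1 ? III-1×III-2: gg|Gg
⇒ G over [I-1,I-2,II-1,II-2,II-3,II-4,III-1,III-2,III-3,III-4,IV-1]: 98 consistent
L/I-1 ? ·: ll|Ll
L/I-2 aff ·: Ll
L/II-1 un I-1×I-2: ll
L/II-2 ? ·: Ll|LL
L/II-3 ? I-1×I-2: ll|Ll|LL
L/II-4 un I-1×I-2: ll
L/III-1 ? II-2×II-1: ll|Ll
L/III-2 ? ·: ll|Ll
L/III-3 aff II-2×II-1: Ll
L/III-4 aff II-2×II-1: Ll
L/IV-1 un III-1×III-2: ll
⇒ L over [I-1,I-2,II-1,II-2,II-3,II-4,III-1,III-2,III-3,III-4,IV-1]: 30 consistent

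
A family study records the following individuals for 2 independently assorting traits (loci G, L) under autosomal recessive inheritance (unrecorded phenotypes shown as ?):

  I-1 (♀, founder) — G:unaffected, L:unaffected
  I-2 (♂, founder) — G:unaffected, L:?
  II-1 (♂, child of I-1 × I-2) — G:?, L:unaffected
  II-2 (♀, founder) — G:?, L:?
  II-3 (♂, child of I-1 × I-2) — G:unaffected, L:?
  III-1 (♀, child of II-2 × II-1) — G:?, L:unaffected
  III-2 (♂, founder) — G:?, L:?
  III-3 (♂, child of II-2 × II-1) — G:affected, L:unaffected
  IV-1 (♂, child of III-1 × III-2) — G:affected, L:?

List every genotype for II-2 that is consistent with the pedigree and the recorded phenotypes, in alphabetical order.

G/I-1 un ·: GG|Gg
G/I-2 un ·: GG|Gg
G/II-1 ? I-1×I-2: Gg|gg
G/II-2 ? ·: Gg|gg
G/II-3 un I-1×I-2: GG|Gg
G/III-1 ? II-2×II-1: Gg|gg
G/III-2 ? ·: Gg|gg
G/III-3 aff II-2×II-1: gg
G/IV-1 aff III-1×III-2: gg
⇒ G over [I-1,I-2,II-1,II-2,II-3,III-1,III-2,III-3,IV-1]: 60 consistent
L/I-1 un ·: LL|Ll
L/I-2 ? ·: LL|Ll|ll
L/II-1 un I-1×I-2: LL|Ll
L/II-2 ? ·: LL|Ll|ll
L/II-3 ? I-1×I-2: LL|Ll|ll
L/III-1 un II-2×II-1: LL|Ll
L/III-2 ? ·: LL|Ll|ll
L/III-3 un II-2×II-1: LL|Ll
L/IV-1 ? III-1×III-2: LL|Ll|ll
⇒ L over [I-1,I-2,II-1,II-2,II-3,III-1,III-2,III-3,IV-1]: 774 consistent

II-2 ∈ {Gg LL, Gg Ll, Gg ll, gg LL, gg Ll, gg ll}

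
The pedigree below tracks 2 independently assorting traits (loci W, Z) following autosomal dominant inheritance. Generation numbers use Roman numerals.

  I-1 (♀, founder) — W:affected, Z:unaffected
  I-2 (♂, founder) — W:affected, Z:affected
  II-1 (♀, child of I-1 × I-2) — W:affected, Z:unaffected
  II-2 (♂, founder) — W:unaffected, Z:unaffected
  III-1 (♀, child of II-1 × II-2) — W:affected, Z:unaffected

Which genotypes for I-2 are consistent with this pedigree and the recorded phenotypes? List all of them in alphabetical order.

W/I-1 aff ·: Ww|WW
W/I-2 aff ·: Ww|WW
W/II-1 aff I-1×I-2: Ww|WW
W/II-2 un ·: ww
W/III-1 aff II-1×II-2: Ww
⇒ W over [I-1,I-2,II-1,II-2,III-1]: 7 consistent
Z/I-1 un ·: zz
Z/I-2 aff ·: Zz
Z/II-1 un I-1×I-2: zz
Z/II-2 un ·: zz
Z/III-1 un II-1×II-2: zz
⇒ Z over [I-1,I-2,II-1,II-2,III-1]: 1 consistent

I-2 ∈ {WW Zz, Ww Zz}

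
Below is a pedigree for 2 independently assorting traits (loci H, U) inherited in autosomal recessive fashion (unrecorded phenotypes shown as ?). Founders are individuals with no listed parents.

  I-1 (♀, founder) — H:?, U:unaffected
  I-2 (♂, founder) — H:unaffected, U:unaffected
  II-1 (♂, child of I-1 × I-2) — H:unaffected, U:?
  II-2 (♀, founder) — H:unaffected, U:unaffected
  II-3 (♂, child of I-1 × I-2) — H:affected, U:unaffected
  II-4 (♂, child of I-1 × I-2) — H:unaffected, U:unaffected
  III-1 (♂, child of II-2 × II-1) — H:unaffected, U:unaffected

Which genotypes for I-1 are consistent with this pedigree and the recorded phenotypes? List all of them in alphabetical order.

I-1 ∈ {Hh UU, Hh Uu, hh UU, hh Uu}

H/I-1 ? ·: Hh|hh
H/I-2 un ·: Hh
H/II-1 un I-1×I-2: HH|Hh
H/II-2 un ·: HH|Hh
H/II-3 aff I-1×I-2: hh
H/II-4 un I-1×I-2: HH|Hh
H/III-1 un II-2×II-1: HH|Hh
⇒ H over [I-1,I-2,II-1,II-2,II-3,II-4,III-1]: 18 consistent
U/I-1 un ·: UU|Uu
U/I-2 un ·: UU|Uu
U/II-1 ? I-1×I-2: UU|Uu|uu
U/II-2 un ·: UU|Uu
U/II-3 un I-1×I-2: UU|Uu
U/II-4 un I-1×I-2: UU|Uu
U/III-1 un II-2×II-1: UU|Uu
⇒ U over [I-1,I-2,II-1,II-2,II-3,II-4,III-1]: 95 consistent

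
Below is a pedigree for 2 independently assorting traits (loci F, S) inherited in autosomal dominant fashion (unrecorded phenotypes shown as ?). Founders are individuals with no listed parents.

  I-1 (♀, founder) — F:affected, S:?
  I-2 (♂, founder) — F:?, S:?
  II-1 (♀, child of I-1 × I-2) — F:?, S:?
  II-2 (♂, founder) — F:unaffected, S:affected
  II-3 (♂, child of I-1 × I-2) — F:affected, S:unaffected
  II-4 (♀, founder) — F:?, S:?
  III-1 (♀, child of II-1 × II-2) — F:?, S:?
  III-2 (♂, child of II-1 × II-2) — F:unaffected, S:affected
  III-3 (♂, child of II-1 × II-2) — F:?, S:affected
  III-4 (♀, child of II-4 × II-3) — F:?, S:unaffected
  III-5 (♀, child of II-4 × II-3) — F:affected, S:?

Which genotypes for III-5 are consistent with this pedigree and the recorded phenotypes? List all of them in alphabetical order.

III-5 ∈ {FF Ss, FF ss, Ff Ss, Ff ss}

F/I-1 aff ·: Ff|FF
F/I-2 ? ·: ff|Ff|FF
F/II-1 ? I-1×I-2: ff|Ff
F/II-2 un ·: ff
F/II-3 aff I-1×I-2: Ff|FF
F/II-4 ? ·: ff|Ff|FF
F/III-1 ? II-1×II-2: ff|Ff
F/III-2 un II-1×II-2: ff
F/III-3 ? II-1×II-2: ff|Ff
F/III-4 ? II-4×II-3: ff|Ff|FF
F/III-5 aff II-4×II-3: Ff|FF
⇒ F over [I-1,I-2,II-1,II-2,II-3,II-4,III-1,III-2,III-3,III-4,III-5]: 342 consistent
S/I-1 ? ·: ss|Ss
S/I-2 ? ·: ss|Ss
S/II-1 ? I-1×I-2: ss|Ss|SS
S/II-2 aff ·: Ss|SS
S/II-3 un I-1×I-2: ss
S/II-4 ? ·: ss|Ss
S/III-1 ? II-1×II-2: ss|Ss|SS
S/III-2 aff II-1×II-2: Ss|SS
S/III-3 aff II-1×II-2: Ss|SS
S/III-4 un II-4×II-3: ss
S/III-5 ? II-4×II-3: ss|Ss
⇒ S over [I-1,I-2,II-1,II-2,II-3,II-4,III-1,III-2,III-3,III-4,III-5]: 243 consistent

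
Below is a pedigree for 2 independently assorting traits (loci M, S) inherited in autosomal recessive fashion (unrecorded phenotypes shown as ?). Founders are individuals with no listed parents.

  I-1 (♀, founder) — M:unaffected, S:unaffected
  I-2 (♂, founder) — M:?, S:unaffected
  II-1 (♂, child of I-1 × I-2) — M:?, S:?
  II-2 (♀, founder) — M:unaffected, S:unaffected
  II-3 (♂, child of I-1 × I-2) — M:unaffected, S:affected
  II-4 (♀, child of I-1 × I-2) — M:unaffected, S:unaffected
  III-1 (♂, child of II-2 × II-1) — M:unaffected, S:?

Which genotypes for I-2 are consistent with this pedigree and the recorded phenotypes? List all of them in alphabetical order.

M/I-1 un ·: MM|Mm
M/I-2 ? ·: MM|Mm|mm
M/II-1 ? I-1×I-2: MM|Mm|mm
M/II-2 un ·: MM|Mm
M/II-3 un I-1×I-2: MM|Mm
M/II-4 un I-1×I-2: MM|Mm
M/III-1 un II-2×II-1: MM|Mm
⇒ M over [I-1,I-2,II-1,II-2,II-3,II-4,III-1]: 105 consistent
S/I-1 un ·: Ss
S/I-2 un ·: Ss
S/II-1 ? I-1×I-2: SS|Ss|ss
S/II-2 un ·: SS|Ss
S/II-3 aff I-1×I-2: ss
S/II-4 un I-1×I-2: SS|Ss
S/III-1 ? II-2×II-1: SS|Ss|ss
⇒ S over [I-1,I-2,II-1,II-2,II-3,II-4,III-1]: 22 consistent

I-2 ∈ {MM Ss, Mm Ss, mm Ss}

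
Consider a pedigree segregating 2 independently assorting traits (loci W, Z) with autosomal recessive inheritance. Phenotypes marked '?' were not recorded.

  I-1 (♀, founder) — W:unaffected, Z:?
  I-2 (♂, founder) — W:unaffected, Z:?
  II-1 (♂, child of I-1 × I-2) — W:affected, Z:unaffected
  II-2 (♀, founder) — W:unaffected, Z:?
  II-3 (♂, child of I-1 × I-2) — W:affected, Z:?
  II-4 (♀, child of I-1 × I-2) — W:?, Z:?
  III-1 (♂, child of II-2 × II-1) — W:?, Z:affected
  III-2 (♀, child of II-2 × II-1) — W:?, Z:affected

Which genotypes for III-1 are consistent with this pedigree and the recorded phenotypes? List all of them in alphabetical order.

W/I-1 un ·: Ww
W/I-2 un ·: Ww
W/II-1 aff I-1×I-2: ww
W/II-2 un ·: WW|Ww
W/II-3 aff I-1×I-2: ww
W/II-4 ? I-1×I-2: WW|Ww|ww
W/III-1 ? II-2×II-1: Ww|ww
W/III-2 ? II-2×II-1: Ww|ww
⇒ W over [I-1,I-2,II-1,II-2,II-3,II-4,III-1,III-2]: 15 consistent
Z/I-1 ? ·: ZZ|Zz|zz
Z/I-2 ? ·: ZZ|Zz|zz
Z/II-1 un I-1×I-2: Zz
Z/II-2 ? ·: Zz|zz
Z/II-3 ? I-1×I-2: ZZ|Zz|zz
Z/II-4 ? I-1×I-2: ZZ|Zz|zz
Z/III-1 aff II-2×II-1: zz
Z/III-2 aff II-2×II-1: zz
⇒ Z over [I-1,I-2,II-1,II-2,II-3,II-4,III-1,III-2]: 54 consistent

III-1 ∈ {Ww zz, ww zz}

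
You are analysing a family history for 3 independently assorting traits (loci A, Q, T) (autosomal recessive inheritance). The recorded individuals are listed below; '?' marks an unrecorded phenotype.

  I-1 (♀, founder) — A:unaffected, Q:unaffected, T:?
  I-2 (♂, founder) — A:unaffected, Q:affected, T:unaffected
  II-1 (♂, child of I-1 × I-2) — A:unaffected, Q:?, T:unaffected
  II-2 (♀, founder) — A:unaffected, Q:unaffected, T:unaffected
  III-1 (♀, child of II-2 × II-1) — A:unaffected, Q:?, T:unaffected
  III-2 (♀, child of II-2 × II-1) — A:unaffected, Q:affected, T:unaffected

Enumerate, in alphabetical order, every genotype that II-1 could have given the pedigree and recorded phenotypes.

A/I-1 un ·: AA|Aa
A/I-2 un ·: AA|Aa
A/II-1 un I-1×I-2: AA|Aa
A/II-2 un ·: AA|Aa
A/III-1 un II-2×II-1: AA|Aa
A/III-2 un II-2×II-1: AA|Aa
⇒ A over [I-1,I-2,II-1,II-2,III-1,III-2]: 44 consistent
Q/I-1 un ·: QQ|Qq
Q/I-2 aff ·: qq
Q/II-1 ? I-1×I-2: Qq|qq
Q/II-2 un ·: Qq
Q/III-1 ? II-2×II-1: QQ|Qq|qq
Q/III-2 aff II-2×II-1: qq
⇒ Q over [I-1,I-2,II-1,II-2,III-1,III-2]: 8 consistent
T/I-1 ? ·: TT|Tt|tt
T/I-2 un ·: TT|Tt
T/II-1 un I-1×I-2: TT|Tt
T/II-2 un ·: TT|Tt
T/III-1 un II-2×II-1: TT|Tt
T/III-2 un II-2×II-1: TT|Tt
⇒ T over [I-1,I-2,II-1,II-2,III-1,III-2]: 60 consistent

II-1 ∈ {AA Qq TT, AA Qq Tt, AA qq TT, AA qq Tt, Aa Qq TT, Aa Qq Tt, Aa qq TT, Aa qq Tt}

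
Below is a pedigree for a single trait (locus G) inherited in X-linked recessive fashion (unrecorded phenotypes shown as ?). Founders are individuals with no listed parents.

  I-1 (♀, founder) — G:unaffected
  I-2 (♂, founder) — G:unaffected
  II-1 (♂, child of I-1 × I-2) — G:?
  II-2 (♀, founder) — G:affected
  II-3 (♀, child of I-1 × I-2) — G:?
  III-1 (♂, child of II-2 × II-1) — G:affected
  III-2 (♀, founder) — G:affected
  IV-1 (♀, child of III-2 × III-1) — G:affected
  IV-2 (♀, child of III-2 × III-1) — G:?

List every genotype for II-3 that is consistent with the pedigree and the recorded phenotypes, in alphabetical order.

II-3 ∈ {X^GX^G, X^GX^g}

G/I-1 un ·: X^GX^G|X^GX^g
G/I-2 un ·: X^GY
G/II-1 ? I-1×I-2: X^GY|X^gY
G/II-2 aff ·: X^gX^g
G/II-3 ? I-1×I-2: X^GX^G|X^GX^g
G/III-1 aff II-2×II-1: X^gY
G/III-2 aff ·: X^gX^g
G/IV-1 aff III-2×III-1: X^gX^g
G/IV-2 ? III-2×III-1: X^gX^g
⇒ G over [I-1,I-2,II-1,II-2,II-3,III-1,III-2,IV-1,IV-2]: 5 consistent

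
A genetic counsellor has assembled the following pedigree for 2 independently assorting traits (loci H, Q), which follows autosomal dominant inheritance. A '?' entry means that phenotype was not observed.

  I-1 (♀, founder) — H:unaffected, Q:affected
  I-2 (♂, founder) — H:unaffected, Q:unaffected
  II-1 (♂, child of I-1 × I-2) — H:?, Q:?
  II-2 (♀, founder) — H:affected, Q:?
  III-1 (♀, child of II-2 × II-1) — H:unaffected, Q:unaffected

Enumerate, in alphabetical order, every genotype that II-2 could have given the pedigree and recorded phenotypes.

H/I-1 un ·: hh
H/I-2 un ·: hh
H/II-1 ? I-1×I-2: hh
H/II-2 aff ·: Hh
H/III-1 un II-2×II-1: hh
⇒ H over [I-1,I-2,II-1,II-2,III-1]: 1 consistent
Q/I-1 aff ·: Qq|QQ
Q/I-2 un ·: qq
Q/II-1 ? I-1×I-2: qq|Qq
Q/II-2 ? ·: qq|Qq
Q/III-1 un II-2×II-1: qq
⇒ Q over [I-1,I-2,II-1,II-2,III-1]: 6 consistent

II-2 ∈ {Hh Qq, Hh qq}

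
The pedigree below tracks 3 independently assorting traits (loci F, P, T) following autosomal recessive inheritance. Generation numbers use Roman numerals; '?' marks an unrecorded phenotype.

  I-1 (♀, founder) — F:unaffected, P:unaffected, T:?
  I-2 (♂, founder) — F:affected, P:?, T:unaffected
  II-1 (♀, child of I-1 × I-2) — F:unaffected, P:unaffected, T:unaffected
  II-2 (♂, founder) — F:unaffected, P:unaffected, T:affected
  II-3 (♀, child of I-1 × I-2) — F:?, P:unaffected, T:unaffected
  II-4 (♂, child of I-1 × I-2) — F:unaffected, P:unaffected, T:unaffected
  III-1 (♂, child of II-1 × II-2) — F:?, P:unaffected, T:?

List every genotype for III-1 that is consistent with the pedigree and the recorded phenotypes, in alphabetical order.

F/I-1 un ·: FF|Ff
F/I-2 aff ·: ff
F/II-1 un I-1×I-2: Ff
F/II-2 un ·: FF|Ff
F/II-3 ? I-1×I-2: Ff|ff
F/II-4 un I-1×I-2: Ff
F/III-1 ? II-1×II-2: FF|Ff|ff
⇒ F over [I-1,I-2,II-1,II-2,II-3,II-4,III-1]: 15 consistent
P/I-1 un ·: PP|Pp
P/I-2 ? ·: PP|Pp|pp
P/II-1 un I-1×I-2: PP|Pp
P/II-2 un ·: PP|Pp
P/II-3 un I-1×I-2: PP|Pp
P/II-4 un I-1×I-2: PP|Pp
P/III-1 un II-1×II-2: PP|Pp
⇒ P over [I-1,I-2,II-1,II-2,II-3,II-4,III-1]: 95 consistent
T/I-1 ? ·: TT|Tt|tt
T/I-2 un ·: TT|Tt
T/II-1 un I-1×I-2: TT|Tt
T/II-2 aff ·: tt
T/II-3 un I-1×I-2: TT|Tt
T/II-4 un I-1×I-2: TT|Tt
T/III-1 ? II-1×II-2: Tt|tt
⇒ T over [I-1,I-2,II-1,II-2,II-3,II-4,III-1]: 41 consistent

III-1 ∈ {FF PP Tt, FF PP tt, FF Pp Tt, FF Pp tt, Ff PP Tt, Ff PP tt, Ff Pp Tt, Ff Pp tt, ff PP Tt, ff PP tt, ff Pp Tt, ff Pp tt}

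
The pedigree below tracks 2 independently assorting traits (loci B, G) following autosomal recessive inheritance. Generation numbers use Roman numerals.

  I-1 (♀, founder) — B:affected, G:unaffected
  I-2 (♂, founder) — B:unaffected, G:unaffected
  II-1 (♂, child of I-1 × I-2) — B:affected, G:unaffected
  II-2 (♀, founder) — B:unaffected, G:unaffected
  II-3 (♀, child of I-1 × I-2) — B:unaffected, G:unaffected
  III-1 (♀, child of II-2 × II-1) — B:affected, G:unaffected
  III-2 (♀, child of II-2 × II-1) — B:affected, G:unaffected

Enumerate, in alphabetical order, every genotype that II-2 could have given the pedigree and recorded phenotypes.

B/I-1 aff ·: bb
B/I-2 un ·: Bb
B/II-1 aff I-1×I-2: bb
B/II-2 un ·: Bb
B/II-3 un I-1×I-2: Bb
B/III-1 aff II-2×II-1: bb
B/III-2 aff II-2×II-1: bb
⇒ B over [I-1,I-2,II-1,II-2,II-3,III-1,III-2]: 1 consistent
G/I-1 un ·: GG|Gg
G/I-2 un ·: GG|Gg
G/II-1 un I-1×I-2: GG|Gg
G/II-2 un ·: GG|Gg
G/II-3 un I-1×I-2: GG|Gg
G/III-1 un II-2×II-1: GG|Gg
G/III-2 un II-2×II-1: GG|Gg
⇒ G over [I-1,I-2,II-1,II-2,II-3,III-1,III-2]: 83 consistent

II-2 ∈ {Bb GG, Bb Gg}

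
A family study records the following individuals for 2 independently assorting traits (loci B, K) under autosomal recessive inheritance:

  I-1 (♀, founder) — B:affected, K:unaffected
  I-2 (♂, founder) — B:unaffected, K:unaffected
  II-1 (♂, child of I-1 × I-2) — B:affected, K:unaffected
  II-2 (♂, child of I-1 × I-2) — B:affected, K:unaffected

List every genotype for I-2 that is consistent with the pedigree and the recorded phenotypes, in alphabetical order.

I-2 ∈ {Bb KK, Bb Kk}

B/I-1 aff ·: bb
B/I-2 un ·: Bb
B/II-1 aff I-1×I-2: bb
B/II-2 aff I-1×I-2: bb
⇒ B over [I-1,I-2,II-1,II-2]: 1 consistent
K/I-1 un ·: KK|Kk
K/I-2 un ·: KK|Kk
K/II-1 un I-1×I-2: KK|Kk
K/II-2 un I-1×I-2: KK|Kk
⇒ K over [I-1,I-2,II-1,II-2]: 13 consistent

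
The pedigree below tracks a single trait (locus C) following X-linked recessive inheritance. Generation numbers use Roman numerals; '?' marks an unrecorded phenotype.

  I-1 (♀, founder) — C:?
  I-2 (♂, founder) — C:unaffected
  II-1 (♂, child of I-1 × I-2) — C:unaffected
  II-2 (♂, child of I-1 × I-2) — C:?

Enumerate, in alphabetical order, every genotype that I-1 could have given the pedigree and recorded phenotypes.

C/I-1 ? ·: X^CX^C|X^CX^c
C/I-2 un ·: X^CY
C/II-1 un I-1×I-2: X^CY
C/II-2 ? I-1×I-2: X^CY|X^cY
⇒ C over [I-1,I-2,II-1,II-2]: 3 consistent

I-1 ∈ {X^CX^C, X^CX^c}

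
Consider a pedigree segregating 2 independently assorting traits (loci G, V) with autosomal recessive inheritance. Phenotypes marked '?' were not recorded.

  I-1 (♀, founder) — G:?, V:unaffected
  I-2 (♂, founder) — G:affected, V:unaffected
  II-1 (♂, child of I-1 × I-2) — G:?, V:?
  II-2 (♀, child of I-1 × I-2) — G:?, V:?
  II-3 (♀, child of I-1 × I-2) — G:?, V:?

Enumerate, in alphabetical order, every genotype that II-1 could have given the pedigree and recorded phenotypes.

G/I-1 ? ·: GG|Gg|gg
G/I-2 aff ·: gg
G/II-1 ? I-1×I-2: Gg|gg
G/II-2 ? I-1×I-2: Gg|gg
G/II-3 ? I-1×I-2: Gg|gg
⇒ G over [I-1,I-2,II-1,II-2,II-3]: 10 consistent
V/I-1 un ·: VV|Vv
V/I-2 un ·: VV|Vv
V/II-1 ? I-1×I-2: VV|Vv|vv
V/II-2 ? I-1×I-2: VV|Vv|vv
V/II-3 ? I-1×I-2: VV|Vv|vv
⇒ V over [I-1,I-2,II-1,II-2,II-3]: 44 consistent

II-1 ∈ {Gg VV, Gg Vv, Gg vv, gg VV, gg Vv, gg vv}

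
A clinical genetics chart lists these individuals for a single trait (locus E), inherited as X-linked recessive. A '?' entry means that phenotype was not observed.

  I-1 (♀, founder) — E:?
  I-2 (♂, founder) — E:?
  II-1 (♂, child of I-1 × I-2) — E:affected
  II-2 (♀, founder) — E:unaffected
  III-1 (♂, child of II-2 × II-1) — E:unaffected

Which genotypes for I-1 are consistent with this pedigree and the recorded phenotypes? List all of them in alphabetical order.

I-1 ∈ {X^EX^e, X^eX^e}

E/I-1 ? ·: X^EX^e|X^eX^e
E/I-2 ? ·: X^EY|X^eY
E/II-1 aff I-1×I-2: X^eY
E/II-2 un ·: X^EX^E|X^EX^e
E/III-1 un II-2×II-1: X^EY
⇒ E over [I-1,I-2,II-1,II-2,III-1]: 8 consistent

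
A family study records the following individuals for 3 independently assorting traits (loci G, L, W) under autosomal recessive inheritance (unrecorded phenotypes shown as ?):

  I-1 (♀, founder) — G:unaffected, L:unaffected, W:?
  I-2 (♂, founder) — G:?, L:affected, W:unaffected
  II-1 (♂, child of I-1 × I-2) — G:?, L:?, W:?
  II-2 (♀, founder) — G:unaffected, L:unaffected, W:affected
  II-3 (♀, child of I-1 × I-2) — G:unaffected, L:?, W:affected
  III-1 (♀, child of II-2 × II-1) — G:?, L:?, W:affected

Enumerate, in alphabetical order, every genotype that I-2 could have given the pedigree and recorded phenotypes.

I-2 ∈ {GG ll Ww, Gg ll Ww, gg ll Ww}

G/I-1 un ·: GG|Gg
G/I-2 ? ·: GG|Gg|gg
G/II-1 ? I-1×I-2: GG|Gg|gg
G/II-2 un ·: GG|Gg
G/II-3 un I-1×I-2: GG|Gg
G/III-1 ? II-2×II-1: GG|Gg|gg
⇒ G over [I-1,I-2,II-1,II-2,II-3,III-1]: 70 consistent
L/I-1 un ·: LL|Ll
L/I-2 aff ·: ll
L/II-1 ? I-1×I-2: Ll|ll
L/II-2 un ·: LL|Ll
L/II-3 ? I-1×I-2: Ll|ll
L/III-1 ? II-2×II-1: LL|Ll|ll
⇒ L over [I-1,I-2,II-1,II-2,II-3,III-1]: 21 consistent
W/I-1 ? ·: Ww|ww
W/I-2 un ·: Ww
W/II-1 ? I-1×I-2: Ww|ww
W/II-2 aff ·: ww
W/II-3 aff I-1×I-2: ww
W/III-1 aff II-2×II-1: ww
⇒ W over [I-1,I-2,II-1,II-2,II-3,III-1]: 4 consistent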